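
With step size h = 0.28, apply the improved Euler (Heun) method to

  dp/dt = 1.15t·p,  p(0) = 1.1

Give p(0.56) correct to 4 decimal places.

1.3144

Heun: k1 = f(t_n, p_n); k2 = f(t_n + h, p_n + h·k1); p_{n+1} = p_n + (h/2)·(k1 + k2).
t=0.000000, p=1.100000:
  k1 = f(0.000000, 1.100000) = 0.000000
  k2 = f(0.280000, 1.100000) = 0.354200
  p ← 1.100000 + (0.28/2)·(0.000000 + 0.354200) = 1.149588
t=0.280000, p=1.149588:
  k1 = f(0.280000, 1.149588) = 0.370167
  k2 = f(0.560000, 1.253235) = 0.807083
  p ← 1.149588 + (0.28/2)·(0.370167 + 0.807083) = 1.314403
p(0.56) ≈ 1.3144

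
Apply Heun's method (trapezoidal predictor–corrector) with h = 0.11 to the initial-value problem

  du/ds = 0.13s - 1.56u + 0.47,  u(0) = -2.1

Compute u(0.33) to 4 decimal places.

-1.1318

Heun: k1 = f(s_n, u_n); k2 = f(s_n + h, u_n + h·k1); u_{n+1} = u_n + (h/2)·(k1 + k2).
s=0.000000, u=-2.100000:
  k1 = f(0.000000, -2.100000) = 3.746000
  k2 = f(0.110000, -1.687940) = 3.117486
  u ← -2.100000 + (0.11/2)·(3.746000 + 3.117486) = -1.722508
s=0.110000, u=-1.722508:
  k1 = f(0.110000, -1.722508) = 3.171413
  k2 = f(0.220000, -1.373653) = 2.641498
  u ← -1.722508 + (0.11/2)·(3.171413 + 2.641498) = -1.402798
s=0.220000, u=-1.402798:
  k1 = f(0.220000, -1.402798) = 2.686965
  k2 = f(0.330000, -1.107232) = 2.240182
  u ← -1.402798 + (0.11/2)·(2.686965 + 2.240182) = -1.131805
u(0.33) ≈ -1.1318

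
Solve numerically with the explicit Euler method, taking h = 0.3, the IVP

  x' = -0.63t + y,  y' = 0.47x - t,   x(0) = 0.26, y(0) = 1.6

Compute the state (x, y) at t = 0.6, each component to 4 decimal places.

1.1743, 1.6510

Euler on (x,y): x_{n+1} = x_n + h·x', y_{n+1} = y_n + h·y'.
0.000000: (0.260000, 1.600000); f=(1.600000, 0.122200) → (0.740000, 1.636660)
0.300000: (0.740000, 1.636660); f=(1.447660, 0.047800) → (1.174298, 1.651000)
(x(0.6), y(0.6)) ≈ (1.1743, 1.6510)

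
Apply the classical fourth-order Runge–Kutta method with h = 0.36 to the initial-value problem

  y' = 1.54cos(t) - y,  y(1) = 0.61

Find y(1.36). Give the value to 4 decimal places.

RK4: k1 = f(t_n, y_n); k2 = f(t_n + h/2, y_n + (h/2)·k1); k3 = f(t_n + h/2, y_n + (h/2)·k2); k4 = f(t_n + h, y_n + h·k3); y_{n+1} = y_n + (h/6)·(k1 + 2k2 + 2k3 + k4).
t=1.000000, y=0.610000:
  k1 = f(1.000000, 0.610000) = 0.222066
  k2 = f(1.180000, 0.649972) = -0.063348
  k3 = f(1.180000, 0.598597) = -0.011973
  k4 = f(1.360000, 0.605690) = -0.283462
  y ← 0.610000 + (0.36/6)·(k1 + 2k2 + 2k3 + k4) = 0.597278
y(1.36) ≈ 0.5973

0.5973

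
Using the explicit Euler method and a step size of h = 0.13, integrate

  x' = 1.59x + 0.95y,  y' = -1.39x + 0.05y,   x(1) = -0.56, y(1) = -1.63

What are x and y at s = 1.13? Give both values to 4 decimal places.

Euler on (x,y): x_{n+1} = x_n + h·x', y_{n+1} = y_n + h·y'.
1.000000: (-0.560000, -1.630000); f=(-2.438900, 0.696900) → (-0.877057, -1.539403)
(x(1.13), y(1.13)) ≈ (-0.8771, -1.5394)

-0.8771, -1.5394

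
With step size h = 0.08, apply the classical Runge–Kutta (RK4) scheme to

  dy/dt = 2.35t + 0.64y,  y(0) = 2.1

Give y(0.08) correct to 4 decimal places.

RK4: k1 = f(t_n, y_n); k2 = f(t_n + h/2, y_n + (h/2)·k1); k3 = f(t_n + h/2, y_n + (h/2)·k2); k4 = f(t_n + h, y_n + h·k3); y_{n+1} = y_n + (h/6)·(k1 + 2k2 + 2k3 + k4).
t=0.000000, y=2.100000:
  k1 = f(0.000000, 2.100000) = 1.344000
  k2 = f(0.040000, 2.153760) = 1.472406
  k3 = f(0.040000, 2.158896) = 1.475694
  k4 = f(0.080000, 2.218055) = 1.607556
  y ← 2.100000 + (0.08/6)·(k1 + 2k2 + 2k3 + k4) = 2.217970
y(0.08) ≈ 2.2180

2.2180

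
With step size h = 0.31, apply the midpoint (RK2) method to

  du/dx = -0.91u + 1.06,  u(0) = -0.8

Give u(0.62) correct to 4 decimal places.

Midpoint: k1 = f(x_n, u_n); k2 = f(x_n + h/2, u_n + (h/2)·k1); u_{n+1} = u_n + h·k2.
x=0.000000, u=-0.800000:
  k1 = f(0.000000, -0.800000) = 1.788000
  k2 = f(0.155000, -0.522860) = 1.535803
  u ← -0.800000 + 0.31·1.535803 = -0.323901
x=0.310000, u=-0.323901:
  k1 = f(0.310000, -0.323901) = 1.354750
  k2 = f(0.465000, -0.113915) = 1.163663
  u ← -0.323901 + 0.31·1.163663 = 0.036834
u(0.62) ≈ 0.0368

0.0368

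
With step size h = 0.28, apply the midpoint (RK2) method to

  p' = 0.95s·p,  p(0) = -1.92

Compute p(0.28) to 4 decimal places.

-1.9915

Midpoint: k1 = f(s_n, p_n); k2 = f(s_n + h/2, p_n + (h/2)·k1); p_{n+1} = p_n + h·k2.
s=0.000000, p=-1.920000:
  k1 = f(0.000000, -1.920000) = 0.000000
  k2 = f(0.140000, -1.920000) = -0.255360
  p ← -1.920000 + 0.28·(-0.255360) = -1.991501
p(0.28) ≈ -1.9915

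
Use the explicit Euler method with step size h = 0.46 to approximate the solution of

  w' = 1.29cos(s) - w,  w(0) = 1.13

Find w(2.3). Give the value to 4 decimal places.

0.1938

Euler: w_{n+1} = w_n + h·f(s_n, w_n).
s=0.000000, w=1.130000: f=0.160000 → w ← 1.130000 + 0.46·0.160000 = 1.203600
s=0.460000, w=1.203600: f=-0.047692 → w ← 1.203600 + 0.46·(-0.047692) = 1.181662
s=0.920000, w=1.181662: f=-0.400154 → w ← 1.181662 + 0.46·(-0.400154) = 0.997591
s=1.380000, w=0.997591: f=-0.752954 → w ← 0.997591 + 0.46·(-0.752954) = 0.651232
s=1.840000, w=0.651232: f=-0.994325 → w ← 0.651232 + 0.46·(-0.994325) = 0.193842
w(2.3) ≈ 0.1938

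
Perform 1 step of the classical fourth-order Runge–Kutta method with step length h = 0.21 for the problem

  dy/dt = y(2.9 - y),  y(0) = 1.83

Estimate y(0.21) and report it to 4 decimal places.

2.2002

RK4: k1 = f(t_n, y_n); k2 = f(t_n + h/2, y_n + (h/2)·k1); k3 = f(t_n + h/2, y_n + (h/2)·k2); k4 = f(t_n + h, y_n + h·k3); y_{n+1} = y_n + (h/6)·(k1 + 2k2 + 2k3 + k4).
t=0.000000, y=1.830000:
  k1 = f(0.000000, 1.830000) = 1.958100
  k2 = f(0.105000, 2.035601) = 1.759572
  k3 = f(0.105000, 2.014755) = 1.783552
  k4 = f(0.210000, 2.204546) = 1.533161
  y ← 1.830000 + (0.21/6)·(k1 + 2k2 + 2k3 + k4) = 2.200213
y(0.21) ≈ 2.2002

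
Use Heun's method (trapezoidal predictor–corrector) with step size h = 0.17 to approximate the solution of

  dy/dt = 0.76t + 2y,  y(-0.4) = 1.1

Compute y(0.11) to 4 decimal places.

Heun: k1 = f(t_n, y_n); k2 = f(t_n + h, y_n + h·k1); y_{n+1} = y_n + (h/2)·(k1 + k2).
t=-0.400000, y=1.100000:
  k1 = f(-0.400000, 1.100000) = 1.896000
  k2 = f(-0.230000, 1.422320) = 2.669840
  y ← 1.100000 + (0.17/2)·(1.896000 + 2.669840) = 1.488096
t=-0.230000, y=1.488096:
  k1 = f(-0.230000, 1.488096) = 2.801393
  k2 = f(-0.060000, 1.964333) = 3.883066
  y ← 1.488096 + (0.17/2)·(2.801393 + 3.883066) = 2.056275
t=-0.060000, y=2.056275:
  k1 = f(-0.060000, 2.056275) = 4.066951
  k2 = f(0.110000, 2.747657) = 5.578914
  y ← 2.056275 + (0.17/2)·(4.066951 + 5.578914) = 2.876174
y(0.11) ≈ 2.8762

2.8762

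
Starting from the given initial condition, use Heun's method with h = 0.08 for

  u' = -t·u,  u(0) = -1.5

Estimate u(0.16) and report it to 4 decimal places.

-1.4809

Heun: k1 = f(t_n, u_n); k2 = f(t_n + h, u_n + h·k1); u_{n+1} = u_n + (h/2)·(k1 + k2).
t=0.000000, u=-1.500000:
  k1 = f(0.000000, -1.500000) = 0.000000
  k2 = f(0.080000, -1.500000) = 0.120000
  u ← -1.500000 + (0.08/2)·(0.000000 + 0.120000) = -1.495200
t=0.080000, u=-1.495200:
  k1 = f(0.080000, -1.495200) = 0.119616
  k2 = f(0.160000, -1.485631) = 0.237701
  u ← -1.495200 + (0.08/2)·(0.119616 + 0.237701) = -1.480907
u(0.16) ≈ -1.4809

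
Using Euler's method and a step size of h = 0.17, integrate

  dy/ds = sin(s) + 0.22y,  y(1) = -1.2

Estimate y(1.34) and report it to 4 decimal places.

Euler: y_{n+1} = y_n + h·f(s_n, y_n).
s=1.000000, y=-1.200000: f=0.577471 → y ← -1.200000 + 0.17·0.577471 = -1.101830
s=1.170000, y=-1.101830: f=0.678348 → y ← -1.101830 + 0.17·0.678348 = -0.986511
y(1.34) ≈ -0.9865

-0.9865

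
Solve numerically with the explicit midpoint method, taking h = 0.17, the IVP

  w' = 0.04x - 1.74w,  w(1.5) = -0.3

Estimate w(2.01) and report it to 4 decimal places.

-0.1014

Midpoint: k1 = f(x_n, w_n); k2 = f(x_n + h/2, w_n + (h/2)·k1); w_{n+1} = w_n + h·k2.
x=1.500000, w=-0.300000:
  k1 = f(1.500000, -0.300000) = 0.582000
  k2 = f(1.585000, -0.250530) = 0.499322
  w ← -0.300000 + 0.17·0.499322 = -0.215115
x=1.670000, w=-0.215115:
  k1 = f(1.670000, -0.215115) = 0.441100
  k2 = f(1.755000, -0.177622) = 0.379262
  w ← -0.215115 + 0.17·0.379262 = -0.150641
x=1.840000, w=-0.150641:
  k1 = f(1.840000, -0.150641) = 0.335715
  k2 = f(1.925000, -0.122105) = 0.289463
  w ← -0.150641 + 0.17·0.289463 = -0.101432
w(2.01) ≈ -0.1014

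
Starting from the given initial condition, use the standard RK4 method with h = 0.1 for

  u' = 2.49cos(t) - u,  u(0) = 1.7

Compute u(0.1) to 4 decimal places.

1.7748

RK4: k1 = f(t_n, u_n); k2 = f(t_n + h/2, u_n + (h/2)·k1); k3 = f(t_n + h/2, u_n + (h/2)·k2); k4 = f(t_n + h, u_n + h·k3); u_{n+1} = u_n + (h/6)·(k1 + 2k2 + 2k3 + k4).
t=0.000000, u=1.700000:
  k1 = f(0.000000, 1.700000) = 0.790000
  k2 = f(0.050000, 1.739500) = 0.747388
  k3 = f(0.050000, 1.737369) = 0.749519
  k4 = f(0.100000, 1.774952) = 0.702608
  u ← 1.700000 + (0.1/6)·(k1 + 2k2 + 2k3 + k4) = 1.774774
u(0.1) ≈ 1.7748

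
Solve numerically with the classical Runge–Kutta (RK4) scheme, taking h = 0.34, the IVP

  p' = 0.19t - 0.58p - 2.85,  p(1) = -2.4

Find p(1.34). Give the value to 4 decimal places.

-2.7810

RK4: k1 = f(t_n, p_n); k2 = f(t_n + h/2, p_n + (h/2)·k1); k3 = f(t_n + h/2, p_n + (h/2)·k2); k4 = f(t_n + h, p_n + h·k3); p_{n+1} = p_n + (h/6)·(k1 + 2k2 + 2k3 + k4).
t=1.000000, p=-2.400000:
  k1 = f(1.000000, -2.400000) = -1.268000
  k2 = f(1.170000, -2.615560) = -1.110675
  k3 = f(1.170000, -2.588815) = -1.126187
  k4 = f(1.340000, -2.782904) = -0.981316
  p ← -2.400000 + (0.34/6)·(k1 + 2k2 + 2k3 + k4) = -2.780972
p(1.34) ≈ -2.7810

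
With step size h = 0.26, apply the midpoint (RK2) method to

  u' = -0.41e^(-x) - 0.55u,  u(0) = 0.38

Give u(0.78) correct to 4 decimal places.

Midpoint: k1 = f(x_n, u_n); k2 = f(x_n + h/2, u_n + (h/2)·k1); u_{n+1} = u_n + h·k2.
x=0.000000, u=0.380000:
  k1 = f(0.000000, 0.380000) = -0.619000
  k2 = f(0.130000, 0.299530) = -0.524761
  u ← 0.380000 + 0.26·(-0.524761) = 0.243562
x=0.260000, u=0.243562:
  k1 = f(0.260000, 0.243562) = -0.450090
  k2 = f(0.390000, 0.185050) = -0.379371
  u ← 0.243562 + 0.26·(-0.379371) = 0.144926
x=0.520000, u=0.144926:
  k1 = f(0.520000, 0.144926) = -0.323463
  k2 = f(0.650000, 0.102876) = -0.270620
  u ← 0.144926 + 0.26·(-0.270620) = 0.074564
u(0.78) ≈ 0.0746

0.0746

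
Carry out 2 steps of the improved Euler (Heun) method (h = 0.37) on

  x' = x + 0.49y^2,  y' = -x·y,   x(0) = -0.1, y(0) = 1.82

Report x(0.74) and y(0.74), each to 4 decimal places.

1.3632, 1.1822

Heun on (x,y): k1 = f(t_n, state_n); k2 = f(t_n + h, state_n + h·k1); state_{n+1} = state_n + (h/2)·(k1 + k2).
0.000000: (-0.100000, 1.820000)
  k1 = (1.523076, 0.182000)
  predictor → (0.463538, 1.887340)
  k2 = (2.208944, -0.874854)
  → (0.590424, 1.691822)
0.370000: (0.590424, 1.691822)
  k1 = (1.992932, -0.998892)
  predictor → (1.327808, 1.322232)
  k2 = (2.184474, -1.755671)
  → (1.363244, 1.182228)
(x(0.74), y(0.74)) ≈ (1.3632, 1.1822)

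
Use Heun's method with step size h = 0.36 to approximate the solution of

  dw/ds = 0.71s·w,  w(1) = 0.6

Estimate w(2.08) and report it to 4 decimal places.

1.9025

Heun: k1 = f(s_n, w_n); k2 = f(s_n + h, w_n + h·k1); w_{n+1} = w_n + (h/2)·(k1 + k2).
s=1.000000, w=0.600000:
  k1 = f(1.000000, 0.600000) = 0.426000
  k2 = f(1.360000, 0.753360) = 0.727444
  w ← 0.600000 + (0.36/2)·(0.426000 + 0.727444) = 0.807620
s=1.360000, w=0.807620:
  k1 = f(1.360000, 0.807620) = 0.779838
  k2 = f(1.720000, 1.088362) = 1.329107
  w ← 0.807620 + (0.36/2)·(0.779838 + 1.329107) = 1.187230
s=1.720000, w=1.187230:
  k1 = f(1.720000, 1.187230) = 1.449845
  k2 = f(2.080000, 1.709174) = 2.524109
  w ← 1.187230 + (0.36/2)·(1.449845 + 2.524109) = 1.902542
w(2.08) ≈ 1.9025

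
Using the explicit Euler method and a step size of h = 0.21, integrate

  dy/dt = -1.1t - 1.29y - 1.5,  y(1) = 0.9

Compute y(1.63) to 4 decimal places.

-1.0179

Euler: y_{n+1} = y_n + h·f(t_n, y_n).
t=1.000000, y=0.900000: f=-3.761000 → y ← 0.900000 + 0.21·(-3.761000) = 0.110190
t=1.210000, y=0.110190: f=-2.973145 → y ← 0.110190 + 0.21·(-2.973145) = -0.514170
t=1.420000, y=-0.514170: f=-2.398720 → y ← -0.514170 + 0.21·(-2.398720) = -1.017902
y(1.63) ≈ -1.0179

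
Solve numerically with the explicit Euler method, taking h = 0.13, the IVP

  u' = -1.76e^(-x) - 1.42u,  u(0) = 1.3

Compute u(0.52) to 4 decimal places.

0.0183

Euler: u_{n+1} = u_n + h·f(x_n, u_n).
x=0.000000, u=1.300000: f=-3.606000 → u ← 1.300000 + 0.13·(-3.606000) = 0.831220
x=0.130000, u=0.831220: f=-2.725780 → u ← 0.831220 + 0.13·(-2.725780) = 0.476869
x=0.260000, u=0.476869: f=-2.034204 → u ← 0.476869 + 0.13·(-2.034204) = 0.212422
x=0.390000, u=0.212422: f=-1.493259 → u ← 0.212422 + 0.13·(-1.493259) = 0.018298
u(0.52) ≈ 0.0183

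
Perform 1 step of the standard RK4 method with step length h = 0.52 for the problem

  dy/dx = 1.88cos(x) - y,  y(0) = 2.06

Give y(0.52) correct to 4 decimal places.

RK4: k1 = f(x_n, y_n); k2 = f(x_n + h/2, y_n + (h/2)·k1); k3 = f(x_n + h/2, y_n + (h/2)·k2); k4 = f(x_n + h, y_n + h·k3); y_{n+1} = y_n + (h/6)·(k1 + 2k2 + 2k3 + k4).
x=0.000000, y=2.060000:
  k1 = f(0.000000, 2.060000) = -0.180000
  k2 = f(0.260000, 2.013200) = -0.196387
  k3 = f(0.260000, 2.008939) = -0.192126
  k4 = f(0.520000, 1.960094) = -0.328594
  y ← 2.060000 + (0.52/6)·(k1 + 2k2 + 2k3 + k4) = 1.948580
y(0.52) ≈ 1.9486

1.9486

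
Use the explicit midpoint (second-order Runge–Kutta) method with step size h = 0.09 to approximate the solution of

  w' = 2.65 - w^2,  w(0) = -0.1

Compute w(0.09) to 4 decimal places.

Midpoint: k1 = f(s_n, w_n); k2 = f(s_n + h/2, w_n + (h/2)·k1); w_{n+1} = w_n + h·k2.
s=0.000000, w=-0.100000:
  k1 = f(0.000000, -0.100000) = 2.640000
  k2 = f(0.045000, 0.018800) = 2.649647
  w ← -0.100000 + 0.09·2.649647 = 0.138468
w(0.09) ≈ 0.1385

0.1385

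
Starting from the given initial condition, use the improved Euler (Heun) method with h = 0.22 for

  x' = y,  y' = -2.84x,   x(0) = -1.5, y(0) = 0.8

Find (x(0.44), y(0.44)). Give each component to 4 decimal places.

-0.7669, 2.3294

Heun on (x,y): k1 = f(t_n, state_n); k2 = f(t_n + h, state_n + h·k1); state_{n+1} = state_n + (h/2)·(k1 + k2).
0.000000: (-1.500000, 0.800000)
  k1 = (0.800000, 4.260000)
  predictor → (-1.324000, 1.737200)
  k2 = (1.737200, 3.760160)
  → (-1.220908, 1.682218)
0.220000: (-1.220908, 1.682218)
  k1 = (1.682218, 3.467379)
  predictor → (-0.850820, 2.445041)
  k2 = (2.445041, 2.416329)
  → (-0.766910, 2.329425)
(x(0.44), y(0.44)) ≈ (-0.7669, 2.3294)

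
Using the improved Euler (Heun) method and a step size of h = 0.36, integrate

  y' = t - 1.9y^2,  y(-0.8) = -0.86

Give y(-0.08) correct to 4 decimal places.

-16.2771

Heun: k1 = f(t_n, y_n); k2 = f(t_n + h, y_n + h·k1); y_{n+1} = y_n + (h/2)·(k1 + k2).
t=-0.800000, y=-0.860000:
  k1 = f(-0.800000, -0.860000) = -2.205240
  k2 = f(-0.440000, -1.653886) = -5.637146
  y ← -0.860000 + (0.36/2)·(-2.205240 + (-5.637146)) = -2.271630
t=-0.440000, y=-2.271630:
  k1 = f(-0.440000, -2.271630) = -10.244572
  k2 = f(-0.080000, -5.959675) = -67.563687
  y ← -2.271630 + (0.36/2)·(-10.244572 + (-67.563687)) = -16.277116
y(-0.08) ≈ -16.2771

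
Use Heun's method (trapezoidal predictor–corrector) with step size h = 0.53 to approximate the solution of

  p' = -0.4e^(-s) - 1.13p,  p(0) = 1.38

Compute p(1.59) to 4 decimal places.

0.1623

Heun: k1 = f(s_n, p_n); k2 = f(s_n + h, p_n + h·k1); p_{n+1} = p_n + (h/2)·(k1 + k2).
s=0.000000, p=1.380000:
  k1 = f(0.000000, 1.380000) = -1.959400
  k2 = f(0.530000, 0.341518) = -0.621357
  p ← 1.380000 + (0.53/2)·(-1.959400 + (-0.621357)) = 0.696099
s=0.530000, p=0.696099:
  k1 = f(0.530000, 0.696099) = -1.022034
  k2 = f(1.060000, 0.154421) = -0.313078
  p ← 0.696099 + (0.53/2)·(-1.022034 + (-0.313078)) = 0.342295
s=1.060000, p=0.342295:
  k1 = f(1.060000, 0.342295) = -0.525375
  k2 = f(1.590000, 0.063846) = -0.153716
  p ← 0.342295 + (0.53/2)·(-0.525375 + (-0.153716)) = 0.162335
p(1.59) ≈ 0.1623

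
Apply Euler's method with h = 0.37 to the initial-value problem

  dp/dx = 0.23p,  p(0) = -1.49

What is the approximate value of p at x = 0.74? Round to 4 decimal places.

-1.7544

Euler: p_{n+1} = p_n + h·f(x_n, p_n).
x=0.000000, p=-1.490000: f=-0.342700 → p ← -1.490000 + 0.37·(-0.342700) = -1.616799
x=0.370000, p=-1.616799: f=-0.371864 → p ← -1.616799 + 0.37·(-0.371864) = -1.754389
p(0.74) ≈ -1.7544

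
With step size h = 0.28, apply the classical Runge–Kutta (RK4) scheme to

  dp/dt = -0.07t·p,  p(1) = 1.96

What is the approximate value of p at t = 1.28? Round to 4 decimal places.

1.9167

RK4: k1 = f(t_n, p_n); k2 = f(t_n + h/2, p_n + (h/2)·k1); k3 = f(t_n + h/2, p_n + (h/2)·k2); k4 = f(t_n + h, p_n + h·k3); p_{n+1} = p_n + (h/6)·(k1 + 2k2 + 2k3 + k4).
t=1.000000, p=1.960000:
  k1 = f(1.000000, 1.960000) = -0.137200
  k2 = f(1.140000, 1.940792) = -0.154875
  k3 = f(1.140000, 1.938317) = -0.154678
  k4 = f(1.280000, 1.916690) = -0.171735
  p ← 1.960000 + (0.28/6)·(k1 + 2k2 + 2k3 + k4) = 1.916691
p(1.28) ≈ 1.9167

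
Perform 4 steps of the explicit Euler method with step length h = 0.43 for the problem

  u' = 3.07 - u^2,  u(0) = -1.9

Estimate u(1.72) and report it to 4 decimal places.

Euler: u_{n+1} = u_n + h·f(s_n, u_n).
s=0.000000, u=-1.900000: f=-0.540000 → u ← -1.900000 + 0.43·(-0.540000) = -2.132200
s=0.430000, u=-2.132200: f=-1.476277 → u ← -2.132200 + 0.43·(-1.476277) = -2.766999
s=0.860000, u=-2.766999: f=-4.586284 → u ← -2.766999 + 0.43·(-4.586284) = -4.739101
s=1.290000, u=-4.739101: f=-19.389079 → u ← -4.739101 + 0.43·(-19.389079) = -13.076405
u(1.72) ≈ -13.0764

-13.0764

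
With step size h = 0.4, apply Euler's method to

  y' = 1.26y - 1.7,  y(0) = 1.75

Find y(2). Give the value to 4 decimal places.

4.4335

Euler: y_{n+1} = y_n + h·f(s_n, y_n).
s=0.000000, y=1.750000: f=0.505000 → y ← 1.750000 + 0.4·0.505000 = 1.952000
s=0.400000, y=1.952000: f=0.759520 → y ← 1.952000 + 0.4·0.759520 = 2.255808
s=0.800000, y=2.255808: f=1.142318 → y ← 2.255808 + 0.4·1.142318 = 2.712735
s=1.200000, y=2.712735: f=1.718046 → y ← 2.712735 + 0.4·1.718046 = 3.399954
s=1.600000, y=3.399954: f=2.583942 → y ← 3.399954 + 0.4·2.583942 = 4.433530
y(2) ≈ 4.4335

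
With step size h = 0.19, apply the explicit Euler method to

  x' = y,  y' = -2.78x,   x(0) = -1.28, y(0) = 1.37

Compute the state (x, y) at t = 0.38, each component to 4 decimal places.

Euler on (x,y): x_{n+1} = x_n + h·x', y_{n+1} = y_n + h·y'.
0.000000: (-1.280000, 1.370000); f=(1.370000, 3.558400) → (-1.019700, 2.046096)
0.190000: (-1.019700, 2.046096); f=(2.046096, 2.834766) → (-0.630942, 2.584702)
(x(0.38), y(0.38)) ≈ (-0.6309, 2.5847)

-0.6309, 2.5847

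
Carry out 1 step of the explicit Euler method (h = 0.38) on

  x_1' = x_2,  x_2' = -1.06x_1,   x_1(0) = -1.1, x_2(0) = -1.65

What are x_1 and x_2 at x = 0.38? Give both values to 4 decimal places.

-1.7270, -1.2069

Euler on (x_1,x_2): x_1_{n+1} = x_1_n + h·x_1', x_2_{n+1} = x_2_n + h·x_2'.
0.000000: (-1.100000, -1.650000); f=(-1.650000, 1.166000) → (-1.727000, -1.206920)
(x_1(0.38), x_2(0.38)) ≈ (-1.7270, -1.2069)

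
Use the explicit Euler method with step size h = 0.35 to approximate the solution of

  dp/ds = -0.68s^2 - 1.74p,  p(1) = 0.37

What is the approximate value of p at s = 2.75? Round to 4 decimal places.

-1.8952

Euler: p_{n+1} = p_n + h·f(s_n, p_n).
s=1.000000, p=0.370000: f=-1.323800 → p ← 0.370000 + 0.35·(-1.323800) = -0.093330
s=1.350000, p=-0.093330: f=-1.076906 → p ← -0.093330 + 0.35·(-1.076906) = -0.470247
s=1.700000, p=-0.470247: f=-1.146970 → p ← -0.470247 + 0.35·(-1.146970) = -0.871687
s=2.050000, p=-0.871687: f=-1.340965 → p ← -0.871687 + 0.35·(-1.340965) = -1.341024
s=2.400000, p=-1.341024: f=-1.583417 → p ← -1.341024 + 0.35·(-1.583417) = -1.895221
p(2.75) ≈ -1.8952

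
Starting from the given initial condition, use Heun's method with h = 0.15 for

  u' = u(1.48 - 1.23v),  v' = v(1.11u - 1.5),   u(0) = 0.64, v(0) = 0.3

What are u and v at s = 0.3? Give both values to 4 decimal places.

0.9021, 0.2463

Heun on (u,v): k1 = f(s_n, state_n); k2 = f(s_n + h, state_n + h·k1); state_{n+1} = state_n + (h/2)·(k1 + k2).
0.000000: (0.640000, 0.300000)
  k1 = (0.711040, -0.236880)
  predictor → (0.746656, 0.264468)
  k2 = (0.862167, -0.177514)
  → (0.757991, 0.268920)
0.150000: (0.757991, 0.268920)
  k1 = (0.871104, -0.177119)
  predictor → (0.888656, 0.242353)
  k2 = (1.050308, -0.124470)
  → (0.902096, 0.246301)
(u(0.3), v(0.3)) ≈ (0.9021, 0.2463)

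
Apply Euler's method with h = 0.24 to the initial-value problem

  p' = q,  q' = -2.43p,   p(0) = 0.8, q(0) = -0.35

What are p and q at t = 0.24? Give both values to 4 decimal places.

Euler on (p,q): p_{n+1} = p_n + h·p', q_{n+1} = q_n + h·q'.
0.000000: (0.800000, -0.350000); f=(-0.350000, -1.944000) → (0.716000, -0.816560)
(p(0.24), q(0.24)) ≈ (0.7160, -0.8166)

0.7160, -0.8166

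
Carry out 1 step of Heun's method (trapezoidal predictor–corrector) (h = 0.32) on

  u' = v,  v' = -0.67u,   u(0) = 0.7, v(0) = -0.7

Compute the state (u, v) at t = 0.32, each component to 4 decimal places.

0.4520, -0.8261

Heun on (u,v): k1 = f(t_n, state_n); k2 = f(t_n + h, state_n + h·k1); state_{n+1} = state_n + (h/2)·(k1 + k2).
0.000000: (0.700000, -0.700000)
  k1 = (-0.700000, -0.469000)
  predictor → (0.476000, -0.850080)
  k2 = (-0.850080, -0.318920)
  → (0.451987, -0.826067)
(u(0.32), v(0.32)) ≈ (0.4520, -0.8261)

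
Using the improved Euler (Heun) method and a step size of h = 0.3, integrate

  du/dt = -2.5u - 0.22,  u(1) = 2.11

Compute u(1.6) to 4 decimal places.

0.5323

Heun: k1 = f(t_n, u_n); k2 = f(t_n + h, u_n + h·k1); u_{n+1} = u_n + (h/2)·(k1 + k2).
t=1.000000, u=2.110000:
  k1 = f(1.000000, 2.110000) = -5.495000
  k2 = f(1.300000, 0.461500) = -1.373750
  u ← 2.110000 + (0.3/2)·(-5.495000 + (-1.373750)) = 1.079687
t=1.300000, u=1.079687:
  k1 = f(1.300000, 1.079687) = -2.919219
  k2 = f(1.600000, 0.203922) = -0.729805
  u ← 1.079687 + (0.3/2)·(-2.919219 + (-0.729805)) = 0.532334
u(1.6) ≈ 0.5323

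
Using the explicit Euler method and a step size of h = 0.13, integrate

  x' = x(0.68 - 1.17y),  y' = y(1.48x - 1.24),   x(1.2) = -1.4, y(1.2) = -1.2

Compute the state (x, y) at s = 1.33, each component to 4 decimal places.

Euler on (x,y): x_{n+1} = x_n + h·x', y_{n+1} = y_n + h·y'.
1.200000: (-1.400000, -1.200000); f=(-2.917600, 3.974400) → (-1.779288, -0.683328)
(x(1.33), y(1.33)) ≈ (-1.7793, -0.6833)

-1.7793, -0.6833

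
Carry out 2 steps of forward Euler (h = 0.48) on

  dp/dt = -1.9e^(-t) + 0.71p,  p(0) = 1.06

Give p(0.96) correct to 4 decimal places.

0.1185

Euler: p_{n+1} = p_n + h·f(t_n, p_n).
t=0.000000, p=1.060000: f=-1.147400 → p ← 1.060000 + 0.48·(-1.147400) = 0.509248
t=0.480000, p=0.509248: f=-0.814122 → p ← 0.509248 + 0.48·(-0.814122) = 0.118469
p(0.96) ≈ 0.1185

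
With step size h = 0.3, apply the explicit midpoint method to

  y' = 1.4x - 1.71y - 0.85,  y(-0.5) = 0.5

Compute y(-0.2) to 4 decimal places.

0.0266

Midpoint: k1 = f(x_n, y_n); k2 = f(x_n + h/2, y_n + (h/2)·k1); y_{n+1} = y_n + h·k2.
x=-0.500000, y=0.500000:
  k1 = f(-0.500000, 0.500000) = -2.405000
  k2 = f(-0.350000, 0.139250) = -1.578117
  y ← 0.500000 + 0.3·(-1.578117) = 0.026565
y(-0.2) ≈ 0.0266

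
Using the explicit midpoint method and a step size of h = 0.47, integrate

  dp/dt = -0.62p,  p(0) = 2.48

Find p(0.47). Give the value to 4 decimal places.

Midpoint: k1 = f(t_n, p_n); k2 = f(t_n + h/2, p_n + (h/2)·k1); p_{n+1} = p_n + h·k2.
t=0.000000, p=2.480000:
  k1 = f(0.000000, 2.480000) = -1.537600
  k2 = f(0.235000, 2.118664) = -1.313572
  p ← 2.480000 + 0.47·(-1.313572) = 1.862621
p(0.47) ≈ 1.8626

1.8626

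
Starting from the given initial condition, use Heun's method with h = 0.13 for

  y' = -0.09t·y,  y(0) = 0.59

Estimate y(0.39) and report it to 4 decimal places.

Heun: k1 = f(t_n, y_n); k2 = f(t_n + h, y_n + h·k1); y_{n+1} = y_n + (h/2)·(k1 + k2).
t=0.000000, y=0.590000:
  k1 = f(0.000000, 0.590000) = 0.000000
  k2 = f(0.130000, 0.590000) = -0.006903
  y ← 0.590000 + (0.13/2)·(0.000000 + (-0.006903)) = 0.589551
t=0.130000, y=0.589551:
  k1 = f(0.130000, 0.589551) = -0.006898
  k2 = f(0.260000, 0.588655) = -0.013775
  y ← 0.589551 + (0.13/2)·(-0.006898 + (-0.013775)) = 0.588208
t=0.260000, y=0.588208:
  k1 = f(0.260000, 0.588208) = -0.013764
  k2 = f(0.390000, 0.586418) = -0.020583
  y ← 0.588208 + (0.13/2)·(-0.013764 + (-0.020583)) = 0.585975
y(0.39) ≈ 0.5860

0.5860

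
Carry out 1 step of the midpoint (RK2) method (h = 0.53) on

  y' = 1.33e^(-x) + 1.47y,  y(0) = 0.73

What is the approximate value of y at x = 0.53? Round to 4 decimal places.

Midpoint: k1 = f(x_n, y_n); k2 = f(x_n + h/2, y_n + (h/2)·k1); y_{n+1} = y_n + h·k2.
x=0.000000, y=0.730000:
  k1 = f(0.000000, 0.730000) = 2.403100
  k2 = f(0.265000, 1.366821) = 3.029612
  y ← 0.730000 + 0.53·3.029612 = 2.335694
y(0.53) ≈ 2.3357

2.3357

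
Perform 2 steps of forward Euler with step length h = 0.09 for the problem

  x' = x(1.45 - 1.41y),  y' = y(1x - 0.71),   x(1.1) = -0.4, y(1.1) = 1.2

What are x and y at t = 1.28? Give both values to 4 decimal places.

Euler on (x,y): x_{n+1} = x_n + h·x', y_{n+1} = y_n + h·y'.
1.100000: (-0.400000, 1.200000); f=(0.096800, -1.332000) → (-0.391288, 1.080120)
1.190000: (-0.391288, 1.080120); f=(0.028552, -1.189523) → (-0.388718, 0.973063)
(x(1.28), y(1.28)) ≈ (-0.3887, 0.9731)

-0.3887, 0.9731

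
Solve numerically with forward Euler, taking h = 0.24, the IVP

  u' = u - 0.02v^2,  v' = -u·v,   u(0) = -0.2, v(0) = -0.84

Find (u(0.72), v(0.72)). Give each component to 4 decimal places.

-0.3953, -1.0041

Euler on (u,v): u_{n+1} = u_n + h·u', v_{n+1} = v_n + h·v'.
0.000000: (-0.200000, -0.840000); f=(-0.214112, -0.168000) → (-0.251387, -0.880320)
0.240000: (-0.251387, -0.880320); f=(-0.266886, -0.221301) → (-0.315440, -0.933432)
0.480000: (-0.315440, -0.933432); f=(-0.332865, -0.294441) → (-0.395327, -1.004098)
(u(0.72), v(0.72)) ≈ (-0.3953, -1.0041)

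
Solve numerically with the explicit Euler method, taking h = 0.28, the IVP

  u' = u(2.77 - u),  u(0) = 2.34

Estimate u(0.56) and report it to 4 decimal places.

Euler: u_{n+1} = u_n + h·f(t_n, u_n).
t=0.000000, u=2.340000: f=1.006200 → u ← 2.340000 + 0.28·1.006200 = 2.621736
t=0.280000, u=2.621736: f=0.388709 → u ← 2.621736 + 0.28·0.388709 = 2.730575
u(0.56) ≈ 2.7306

2.7306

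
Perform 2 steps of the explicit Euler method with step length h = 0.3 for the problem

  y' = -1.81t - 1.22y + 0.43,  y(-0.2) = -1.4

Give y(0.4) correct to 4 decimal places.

Euler: y_{n+1} = y_n + h·f(t_n, y_n).
t=-0.200000, y=-1.400000: f=2.500000 → y ← -1.400000 + 0.3·2.500000 = -0.650000
t=0.100000, y=-0.650000: f=1.042000 → y ← -0.650000 + 0.3·1.042000 = -0.337400
y(0.4) ≈ -0.3374

-0.3374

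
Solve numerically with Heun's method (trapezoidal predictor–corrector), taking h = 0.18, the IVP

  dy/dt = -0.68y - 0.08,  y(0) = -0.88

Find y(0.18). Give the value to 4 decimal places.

Heun: k1 = f(t_n, y_n); k2 = f(t_n + h, y_n + h·k1); y_{n+1} = y_n + (h/2)·(k1 + k2).
t=0.000000, y=-0.880000:
  k1 = f(0.000000, -0.880000) = 0.518400
  k2 = f(0.180000, -0.786688) = 0.454948
  y ← -0.880000 + (0.18/2)·(0.518400 + 0.454948) = -0.792399
y(0.18) ≈ -0.7924

-0.7924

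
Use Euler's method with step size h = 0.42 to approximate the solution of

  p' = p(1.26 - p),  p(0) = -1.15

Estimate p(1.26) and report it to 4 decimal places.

-22.9189

Euler: p_{n+1} = p_n + h·f(t_n, p_n).
t=0.000000, p=-1.150000: f=-2.771500 → p ← -1.150000 + 0.42·(-2.771500) = -2.314030
t=0.420000, p=-2.314030: f=-8.270413 → p ← -2.314030 + 0.42·(-8.270413) = -5.787603
t=0.840000, p=-5.787603: f=-40.788732 → p ← -5.787603 + 0.42·(-40.788732) = -22.918871
p(1.26) ≈ -22.9189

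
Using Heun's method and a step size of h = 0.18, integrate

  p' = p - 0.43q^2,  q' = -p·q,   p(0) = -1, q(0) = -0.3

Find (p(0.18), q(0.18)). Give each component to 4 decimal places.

-1.2052, -0.3648

Heun on (p,q): k1 = f(t_n, state_n); k2 = f(t_n + h, state_n + h·k1); state_{n+1} = state_n + (h/2)·(k1 + k2).
0.000000: (-1.000000, -0.300000)
  k1 = (-1.038700, -0.300000)
  predictor → (-1.186966, -0.354000)
  k2 = (-1.240852, -0.420186)
  → (-1.205160, -0.364817)
(p(0.18), q(0.18)) ≈ (-1.2052, -0.3648)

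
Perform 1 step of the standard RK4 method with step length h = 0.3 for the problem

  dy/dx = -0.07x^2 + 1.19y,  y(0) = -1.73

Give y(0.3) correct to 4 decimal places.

RK4: k1 = f(x_n, y_n); k2 = f(x_n + h/2, y_n + (h/2)·k1); k3 = f(x_n + h/2, y_n + (h/2)·k2); k4 = f(x_n + h, y_n + h·k3); y_{n+1} = y_n + (h/6)·(k1 + 2k2 + 2k3 + k4).
x=0.000000, y=-1.730000:
  k1 = f(0.000000, -1.730000) = -2.058700
  k2 = f(0.150000, -2.038805) = -2.427753
  k3 = f(0.150000, -2.094163) = -2.493629
  k4 = f(0.300000, -2.478089) = -2.955226
  y ← -1.730000 + (0.3/6)·(k1 + 2k2 + 2k3 + k4) = -2.472834
y(0.3) ≈ -2.4728

-2.4728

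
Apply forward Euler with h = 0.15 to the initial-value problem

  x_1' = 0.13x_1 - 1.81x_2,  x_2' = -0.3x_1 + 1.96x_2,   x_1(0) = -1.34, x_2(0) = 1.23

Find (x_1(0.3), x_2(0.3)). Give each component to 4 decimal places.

-2.1817, 2.2141

Euler on (x_1,x_2): x_1_{n+1} = x_1_n + h·x_1', x_2_{n+1} = x_2_n + h·x_2'.
0.000000: (-1.340000, 1.230000); f=(-2.400500, 2.812800) → (-1.700075, 1.651920)
0.150000: (-1.700075, 1.651920); f=(-3.210985, 3.747786) → (-2.181723, 2.214088)
(x_1(0.3), x_2(0.3)) ≈ (-2.1817, 2.2141)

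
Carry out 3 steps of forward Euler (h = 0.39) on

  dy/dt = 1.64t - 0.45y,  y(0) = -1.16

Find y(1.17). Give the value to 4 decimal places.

Euler: y_{n+1} = y_n + h·f(t_n, y_n).
t=0.000000, y=-1.160000: f=0.522000 → y ← -1.160000 + 0.39·0.522000 = -0.956420
t=0.390000, y=-0.956420: f=1.069989 → y ← -0.956420 + 0.39·1.069989 = -0.539124
t=0.780000, y=-0.539124: f=1.521806 → y ← -0.539124 + 0.39·1.521806 = 0.054380
y(1.17) ≈ 0.0544

0.0544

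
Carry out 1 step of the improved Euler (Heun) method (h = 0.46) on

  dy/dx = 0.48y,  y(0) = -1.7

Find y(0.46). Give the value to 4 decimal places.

Heun: k1 = f(x_n, y_n); k2 = f(x_n + h, y_n + h·k1); y_{n+1} = y_n + (h/2)·(k1 + k2).
x=0.000000, y=-1.700000:
  k1 = f(0.000000, -1.700000) = -0.816000
  k2 = f(0.460000, -2.075360) = -0.996173
  y ← -1.700000 + (0.46/2)·(-0.816000 + (-0.996173)) = -2.116800
y(0.46) ≈ -2.1168

-2.1168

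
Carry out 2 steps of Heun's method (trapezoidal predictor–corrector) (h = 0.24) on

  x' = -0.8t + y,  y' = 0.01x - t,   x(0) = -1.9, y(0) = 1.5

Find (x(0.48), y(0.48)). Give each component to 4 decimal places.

Heun on (x,y): k1 = f(t_n, state_n); k2 = f(t_n + h, state_n + h·k1); state_{n+1} = state_n + (h/2)·(k1 + k2).
0.000000: (-1.900000, 1.500000)
  k1 = (1.500000, -0.019000)
  predictor → (-1.540000, 1.495440)
  k2 = (1.303440, -0.255400)
  → (-1.563587, 1.467072)
0.240000: (-1.563587, 1.467072)
  k1 = (1.275072, -0.255636)
  predictor → (-1.257570, 1.405719)
  k2 = (1.021719, -0.492576)
  → (-1.287972, 1.377287)
(x(0.48), y(0.48)) ≈ (-1.2880, 1.3773)

-1.2880, 1.3773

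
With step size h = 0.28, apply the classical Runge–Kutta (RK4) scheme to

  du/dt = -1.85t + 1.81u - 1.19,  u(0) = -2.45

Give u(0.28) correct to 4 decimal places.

RK4: k1 = f(t_n, u_n); k2 = f(t_n + h/2, u_n + (h/2)·k1); k3 = f(t_n + h/2, u_n + (h/2)·k2); k4 = f(t_n + h, u_n + h·k3); u_{n+1} = u_n + (h/6)·(k1 + 2k2 + 2k3 + k4).
t=0.000000, u=-2.450000:
  k1 = f(0.000000, -2.450000) = -5.624500
  k2 = f(0.140000, -3.237430) = -7.308748
  k3 = f(0.140000, -3.473225) = -7.735537
  k4 = f(0.280000, -4.615950) = -10.062870
  u ← -2.450000 + (0.28/6)·(k1 + 2k2 + 2k3 + k4) = -4.586211
u(0.28) ≈ -4.5862

-4.5862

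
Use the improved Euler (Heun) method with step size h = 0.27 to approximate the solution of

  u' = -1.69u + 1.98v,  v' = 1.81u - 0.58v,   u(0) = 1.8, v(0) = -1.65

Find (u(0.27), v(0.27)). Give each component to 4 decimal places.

0.7894, -1.0173

Heun on (u,v): k1 = f(t_n, state_n); k2 = f(t_n + h, state_n + h·k1); state_{n+1} = state_n + (h/2)·(k1 + k2).
0.000000: (1.800000, -1.650000)
  k1 = (-6.309000, 4.215000)
  predictor → (0.096570, -0.511950)
  k2 = (-1.176864, 0.471723)
  → (0.789408, -1.017292)
(u(0.27), v(0.27)) ≈ (0.7894, -1.0173)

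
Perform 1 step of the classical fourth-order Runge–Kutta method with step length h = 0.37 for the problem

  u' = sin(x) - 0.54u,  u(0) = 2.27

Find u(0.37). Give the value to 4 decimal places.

1.9223

RK4: k1 = f(x_n, u_n); k2 = f(x_n + h/2, u_n + (h/2)·k1); k3 = f(x_n + h/2, u_n + (h/2)·k2); k4 = f(x_n + h, u_n + h·k3); u_{n+1} = u_n + (h/6)·(k1 + 2k2 + 2k3 + k4).
x=0.000000, u=2.270000:
  k1 = f(0.000000, 2.270000) = -1.225800
  k2 = f(0.185000, 2.043227) = -0.919396
  k3 = f(0.185000, 2.099912) = -0.950006
  k4 = f(0.370000, 1.918498) = -0.674373
  u ← 2.270000 + (0.37/6)·(k1 + 2k2 + 2k3 + k4) = 1.922263
u(0.37) ≈ 1.9223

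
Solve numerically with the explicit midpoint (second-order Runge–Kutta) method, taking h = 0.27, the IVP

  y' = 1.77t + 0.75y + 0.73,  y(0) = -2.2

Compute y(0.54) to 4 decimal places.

-2.5226

Midpoint: k1 = f(t_n, y_n); k2 = f(t_n + h/2, y_n + (h/2)·k1); y_{n+1} = y_n + h·k2.
t=0.000000, y=-2.200000:
  k1 = f(0.000000, -2.200000) = -0.920000
  k2 = f(0.135000, -2.324200) = -0.774200
  y ← -2.200000 + 0.27·(-0.774200) = -2.409034
t=0.270000, y=-2.409034:
  k1 = f(0.270000, -2.409034) = -0.598876
  k2 = f(0.405000, -2.489882) = -0.420562
  y ← -2.409034 + 0.27·(-0.420562) = -2.522586
y(0.54) ≈ -2.5226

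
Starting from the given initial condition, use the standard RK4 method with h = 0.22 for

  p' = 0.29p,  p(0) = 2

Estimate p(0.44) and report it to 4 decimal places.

2.2722

RK4: k1 = f(x_n, p_n); k2 = f(x_n + h/2, p_n + (h/2)·k1); k3 = f(x_n + h/2, p_n + (h/2)·k2); k4 = f(x_n + h, p_n + h·k3); p_{n+1} = p_n + (h/6)·(k1 + 2k2 + 2k3 + k4).
x=0.000000, p=2.000000:
  k1 = f(0.000000, 2.000000) = 0.580000
  k2 = f(0.110000, 2.063800) = 0.598502
  k3 = f(0.110000, 2.065835) = 0.599092
  k4 = f(0.220000, 2.131800) = 0.618222
  p ← 2.000000 + (0.22/6)·(k1 + 2k2 + 2k3 + k4) = 2.131758
x=0.220000, p=2.131758:
  k1 = f(0.220000, 2.131758) = 0.618210
  k2 = f(0.330000, 2.199761) = 0.637931
  k3 = f(0.330000, 2.201931) = 0.638560
  k4 = f(0.440000, 2.272242) = 0.658950
  p ← 2.131758 + (0.22/6)·(k1 + 2k2 + 2k3 + k4) = 2.272197
p(0.44) ≈ 2.2722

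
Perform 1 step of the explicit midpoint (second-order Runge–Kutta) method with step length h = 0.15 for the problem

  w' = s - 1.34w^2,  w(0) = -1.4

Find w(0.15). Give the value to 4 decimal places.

-1.9014

Midpoint: k1 = f(s_n, w_n); k2 = f(s_n + h/2, w_n + (h/2)·k1); w_{n+1} = w_n + h·k2.
s=0.000000, w=-1.400000:
  k1 = f(0.000000, -1.400000) = -2.626400
  k2 = f(0.075000, -1.596980) = -3.342462
  w ← -1.400000 + 0.15·(-3.342462) = -1.901369
w(0.15) ≈ -1.9014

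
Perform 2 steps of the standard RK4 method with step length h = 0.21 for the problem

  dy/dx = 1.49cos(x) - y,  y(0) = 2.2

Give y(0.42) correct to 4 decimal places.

1.9400

RK4: k1 = f(x_n, y_n); k2 = f(x_n + h/2, y_n + (h/2)·k1); k3 = f(x_n + h/2, y_n + (h/2)·k2); k4 = f(x_n + h, y_n + h·k3); y_{n+1} = y_n + (h/6)·(k1 + 2k2 + 2k3 + k4).
x=0.000000, y=2.200000:
  k1 = f(0.000000, 2.200000) = -0.710000
  k2 = f(0.105000, 2.125450) = -0.643656
  k3 = f(0.105000, 2.132416) = -0.650622
  k4 = f(0.210000, 2.063369) = -0.606103
  y ← 2.200000 + (0.21/6)·(k1 + 2k2 + 2k3 + k4) = 2.063337
x=0.210000, y=2.063337:
  k1 = f(0.210000, 2.063337) = -0.606071
  k2 = f(0.315000, 1.999699) = -0.583013
  k3 = f(0.315000, 2.002121) = -0.585434
  k4 = f(0.420000, 1.940396) = -0.579893
  y ← 2.063337 + (0.21/6)·(k1 + 2k2 + 2k3 + k4) = 1.940037
y(0.42) ≈ 1.9400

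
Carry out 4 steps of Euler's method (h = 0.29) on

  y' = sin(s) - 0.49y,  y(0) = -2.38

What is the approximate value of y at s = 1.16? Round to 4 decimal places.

-0.8702

Euler: y_{n+1} = y_n + h·f(s_n, y_n).
s=0.000000, y=-2.380000: f=1.166200 → y ← -2.380000 + 0.29·1.166200 = -2.041802
s=0.290000, y=-2.041802: f=1.286435 → y ← -2.041802 + 0.29·1.286435 = -1.668736
s=0.580000, y=-1.668736: f=1.365704 → y ← -1.668736 + 0.29·1.365704 = -1.272681
s=0.870000, y=-1.272681: f=1.387943 → y ← -1.272681 + 0.29·1.387943 = -0.870178
y(1.16) ≈ -0.8702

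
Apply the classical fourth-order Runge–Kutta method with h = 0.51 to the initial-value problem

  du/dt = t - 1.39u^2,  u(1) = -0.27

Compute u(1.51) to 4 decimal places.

0.3444

RK4: k1 = f(t_n, u_n); k2 = f(t_n + h/2, u_n + (h/2)·k1); k3 = f(t_n + h/2, u_n + (h/2)·k2); k4 = f(t_n + h, u_n + h·k3); u_{n+1} = u_n + (h/6)·(k1 + 2k2 + 2k3 + k4).
t=1.000000, u=-0.270000:
  k1 = f(1.000000, -0.270000) = 0.898669
  k2 = f(1.255000, -0.040839) = 1.252682
  k3 = f(1.255000, 0.049434) = 1.251603
  k4 = f(1.510000, 0.368318) = 1.321436
  u ← -0.270000 + (0.51/6)·(k1 + 2k2 + 2k3 + k4) = 0.344437
u(1.51) ≈ 0.3444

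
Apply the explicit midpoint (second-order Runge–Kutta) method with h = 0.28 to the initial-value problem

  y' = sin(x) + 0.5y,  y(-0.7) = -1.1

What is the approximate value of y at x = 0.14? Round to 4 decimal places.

Midpoint: k1 = f(x_n, y_n); k2 = f(x_n + h/2, y_n + (h/2)·k1); y_{n+1} = y_n + h·k2.
x=-0.700000, y=-1.100000:
  k1 = f(-0.700000, -1.100000) = -1.194218
  k2 = f(-0.560000, -1.267190) = -1.164781
  y ← -1.100000 + 0.28·(-1.164781) = -1.426139
x=-0.420000, y=-1.426139:
  k1 = f(-0.420000, -1.426139) = -1.120830
  k2 = f(-0.280000, -1.583055) = -1.067883
  y ← -1.426139 + 0.28·(-1.067883) = -1.725146
x=-0.140000, y=-1.725146:
  k1 = f(-0.140000, -1.725146) = -1.002116
  k2 = f(0.000000, -1.865442) = -0.932721
  y ← -1.725146 + 0.28·(-0.932721) = -1.986308
y(0.14) ≈ -1.9863

-1.9863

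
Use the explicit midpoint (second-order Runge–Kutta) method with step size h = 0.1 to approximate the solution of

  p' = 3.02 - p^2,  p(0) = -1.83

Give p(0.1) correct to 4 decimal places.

Midpoint: k1 = f(x_n, p_n); k2 = f(x_n + h/2, p_n + (h/2)·k1); p_{n+1} = p_n + h·k2.
x=0.000000, p=-1.830000:
  k1 = f(0.000000, -1.830000) = -0.328900
  k2 = f(0.050000, -1.846445) = -0.389359
  p ← -1.830000 + 0.1·(-0.389359) = -1.868936
p(0.1) ≈ -1.8689

-1.8689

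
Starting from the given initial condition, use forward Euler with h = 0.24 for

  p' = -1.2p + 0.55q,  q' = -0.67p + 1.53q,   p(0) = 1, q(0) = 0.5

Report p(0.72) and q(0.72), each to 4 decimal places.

Euler on (p,q): p_{n+1} = p_n + h·p', q_{n+1} = q_n + h·q'.
0.000000: (1.000000, 0.500000); f=(-0.925000, 0.095000) → (0.778000, 0.522800)
0.240000: (0.778000, 0.522800); f=(-0.646060, 0.278624) → (0.622946, 0.589670)
0.480000: (0.622946, 0.589670); f=(-0.423216, 0.484821) → (0.521374, 0.706027)
(p(0.72), q(0.72)) ≈ (0.5214, 0.7060)

0.5214, 0.7060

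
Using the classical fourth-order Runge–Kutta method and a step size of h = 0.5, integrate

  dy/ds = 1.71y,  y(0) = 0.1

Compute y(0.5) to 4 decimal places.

0.2347

RK4: k1 = f(s_n, y_n); k2 = f(s_n + h/2, y_n + (h/2)·k1); k3 = f(s_n + h/2, y_n + (h/2)·k2); k4 = f(s_n + h, y_n + h·k3); y_{n+1} = y_n + (h/6)·(k1 + 2k2 + 2k3 + k4).
s=0.000000, y=0.100000:
  k1 = f(0.000000, 0.100000) = 0.171000
  k2 = f(0.250000, 0.142750) = 0.244103
  k3 = f(0.250000, 0.161026) = 0.275354
  k4 = f(0.500000, 0.237677) = 0.406428
  y ← 0.100000 + (0.5/6)·(k1 + 2k2 + 2k3 + k4) = 0.234695
y(0.5) ≈ 0.2347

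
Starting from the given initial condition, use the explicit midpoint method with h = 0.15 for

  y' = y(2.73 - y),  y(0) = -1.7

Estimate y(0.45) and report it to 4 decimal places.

-60.5887

Midpoint: k1 = f(t_n, y_n); k2 = f(t_n + h/2, y_n + (h/2)·k1); y_{n+1} = y_n + h·k2.
t=0.000000, y=-1.700000:
  k1 = f(0.000000, -1.700000) = -7.531000
  k2 = f(0.075000, -2.264825) = -11.312405
  y ← -1.700000 + 0.15·(-11.312405) = -3.396861
t=0.150000, y=-3.396861:
  k1 = f(0.150000, -3.396861) = -20.812092
  k2 = f(0.225000, -4.957768) = -38.114165
  y ← -3.396861 + 0.15·(-38.114165) = -9.113985
t=0.300000, y=-9.113985:
  k1 = f(0.300000, -9.113985) = -107.945911
  k2 = f(0.375000, -17.209929) = -343.164752
  y ← -9.113985 + 0.15·(-343.164752) = -60.588698
y(0.45) ≈ -60.5887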